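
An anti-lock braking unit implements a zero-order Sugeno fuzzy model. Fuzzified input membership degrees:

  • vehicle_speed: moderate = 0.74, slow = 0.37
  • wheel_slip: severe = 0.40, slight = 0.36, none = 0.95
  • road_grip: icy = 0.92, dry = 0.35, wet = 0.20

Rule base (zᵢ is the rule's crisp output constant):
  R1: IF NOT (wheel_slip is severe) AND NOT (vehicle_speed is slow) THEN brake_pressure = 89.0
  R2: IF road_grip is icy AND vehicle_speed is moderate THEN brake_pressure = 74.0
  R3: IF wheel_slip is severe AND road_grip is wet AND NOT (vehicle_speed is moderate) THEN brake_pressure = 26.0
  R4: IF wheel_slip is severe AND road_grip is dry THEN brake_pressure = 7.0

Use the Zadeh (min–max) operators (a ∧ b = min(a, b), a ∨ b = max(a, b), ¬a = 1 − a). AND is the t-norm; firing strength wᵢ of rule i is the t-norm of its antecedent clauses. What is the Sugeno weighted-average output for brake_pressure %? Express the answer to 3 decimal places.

61.275

R1 (z=89.0): ¬severe=1−0.40=0.60, ¬slow=1−0.37=0.63; AND[min(a, b)] → w = 0.60
R2 (z=74.0): icy=0.92, moderate=0.74; AND[min(a, b)] → w = 0.74
R3 (z=26.0): severe=0.40, wet=0.20, ¬moderate=1−0.74=0.26; AND[min(a, b)] → w = 0.20
R4 (z=7.0): severe=0.40, dry=0.35; AND[min(a, b)] → w = 0.35
Weighted average = (0.60·89.0 + 0.74·74.0 + 0.20·26.0 + 0.35·7.0) / (0.60 + 0.74 + 0.20 + 0.35)
  = 115.8100 / 1.8900 = 61.275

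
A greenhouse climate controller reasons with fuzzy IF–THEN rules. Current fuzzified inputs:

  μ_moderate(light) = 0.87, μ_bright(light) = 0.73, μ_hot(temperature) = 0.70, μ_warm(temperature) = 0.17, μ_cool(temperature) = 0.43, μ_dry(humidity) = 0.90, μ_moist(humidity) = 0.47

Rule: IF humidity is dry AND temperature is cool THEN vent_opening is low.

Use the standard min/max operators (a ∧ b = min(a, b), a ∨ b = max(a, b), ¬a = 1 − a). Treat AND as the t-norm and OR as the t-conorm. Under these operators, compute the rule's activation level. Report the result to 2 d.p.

0.43

firing strength: dry=0.90, cool=0.43; AND[min(a, b)] → w = 0.43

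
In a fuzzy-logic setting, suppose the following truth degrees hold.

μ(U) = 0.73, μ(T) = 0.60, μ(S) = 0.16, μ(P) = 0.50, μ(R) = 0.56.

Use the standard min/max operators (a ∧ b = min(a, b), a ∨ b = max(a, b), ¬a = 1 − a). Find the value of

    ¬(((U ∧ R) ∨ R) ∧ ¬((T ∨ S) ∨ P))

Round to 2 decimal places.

U ∧ R = min(a, b) on (0.73, 0.56) = 0.56
(U ∧ R) ∨ R = max(a, b) on (0.56, 0.56) = 0.56
T ∨ S = max(a, b) on (0.60, 0.16) = 0.60
(T ∨ S) ∨ P = max(a, b) on (0.60, 0.50) = 0.60
¬((T ∨ S) ∨ P) = 1 − 0.60 = 0.40
((U ∧ R) ∨ R) ∧ ¬((T ∨ S) ∨ P) = min(a, b) on (0.56, 0.40) = 0.40
¬(((U ∧ R) ∨ R) ∧ ¬((T ∨ S) ∨ P)) = 1 − 0.40 = 0.60

0.60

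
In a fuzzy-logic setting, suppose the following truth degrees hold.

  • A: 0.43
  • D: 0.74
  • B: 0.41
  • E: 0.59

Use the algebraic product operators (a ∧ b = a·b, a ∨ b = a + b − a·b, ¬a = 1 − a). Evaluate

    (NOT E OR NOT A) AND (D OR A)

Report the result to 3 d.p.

0.636

NOT E = 1 − 0.5900 = 0.4100
NOT A = 1 − 0.4300 = 0.5700
NOT E OR NOT A = a + b − a·b on (0.4100, 0.5700) = 0.7463
D OR A = a + b − a·b on (0.7400, 0.4300) = 0.8518
(NOT E OR NOT A) AND (D OR A) = a·b on (0.7463, 0.8518) = 0.6357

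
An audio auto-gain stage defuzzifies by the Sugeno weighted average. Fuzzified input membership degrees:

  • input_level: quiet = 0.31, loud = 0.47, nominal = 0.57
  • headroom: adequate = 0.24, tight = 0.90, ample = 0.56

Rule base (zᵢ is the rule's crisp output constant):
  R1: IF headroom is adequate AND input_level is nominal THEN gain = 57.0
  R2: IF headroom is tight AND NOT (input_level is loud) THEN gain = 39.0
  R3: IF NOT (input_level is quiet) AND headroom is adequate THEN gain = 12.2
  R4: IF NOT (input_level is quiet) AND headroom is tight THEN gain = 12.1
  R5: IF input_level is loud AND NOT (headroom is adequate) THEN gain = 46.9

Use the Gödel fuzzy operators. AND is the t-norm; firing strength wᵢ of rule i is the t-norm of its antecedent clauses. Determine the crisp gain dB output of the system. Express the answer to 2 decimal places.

31.18

R1 (z=57.0): adequate=0.24, nominal=0.57; AND[min(a, b)] → w = 0.24
R2 (z=39.0): tight=0.90, ¬loud=1−0.47=0.53; AND[min(a, b)] → w = 0.53
R3 (z=12.2): ¬quiet=1−0.31=0.69, adequate=0.24; AND[min(a, b)] → w = 0.24
R4 (z=12.1): ¬quiet=1−0.31=0.69, tight=0.90; AND[min(a, b)] → w = 0.69
R5 (z=46.9): loud=0.47, ¬adequate=1−0.24=0.76; AND[min(a, b)] → w = 0.47
Weighted average = (0.24·57.0 + 0.53·39.0 + 0.24·12.2 + 0.69·12.1 + 0.47·46.9) / (0.24 + 0.53 + 0.24 + 0.69 + 0.47)
  = 67.6700 / 2.1700 = 31.18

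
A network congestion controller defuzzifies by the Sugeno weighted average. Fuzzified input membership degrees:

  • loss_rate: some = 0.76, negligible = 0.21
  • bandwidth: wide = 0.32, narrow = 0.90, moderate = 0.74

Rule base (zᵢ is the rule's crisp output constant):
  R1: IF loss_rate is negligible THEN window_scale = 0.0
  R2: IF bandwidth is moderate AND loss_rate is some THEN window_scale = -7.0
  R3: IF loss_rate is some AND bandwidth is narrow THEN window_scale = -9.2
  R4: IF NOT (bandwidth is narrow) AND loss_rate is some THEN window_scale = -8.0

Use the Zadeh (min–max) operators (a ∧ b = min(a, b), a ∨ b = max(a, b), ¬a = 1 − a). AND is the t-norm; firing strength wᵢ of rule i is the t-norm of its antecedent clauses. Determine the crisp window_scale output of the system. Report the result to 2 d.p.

R1 (z=0.0): negligible=0.21 → w = 0.21
R2 (z=-7.0): moderate=0.74, some=0.76; AND[min(a, b)] → w = 0.74
R3 (z=-9.2): some=0.76, narrow=0.90; AND[min(a, b)] → w = 0.76
R4 (z=-8.0): ¬narrow=1−0.90=0.10, some=0.76; AND[min(a, b)] → w = 0.10
Weighted average = (0.21·0.0 + 0.74·-7.0 + 0.76·-9.2 + 0.10·-8.0) / (0.21 + 0.74 + 0.76 + 0.10)
  = -12.9720 / 1.8100 = -7.17

-7.17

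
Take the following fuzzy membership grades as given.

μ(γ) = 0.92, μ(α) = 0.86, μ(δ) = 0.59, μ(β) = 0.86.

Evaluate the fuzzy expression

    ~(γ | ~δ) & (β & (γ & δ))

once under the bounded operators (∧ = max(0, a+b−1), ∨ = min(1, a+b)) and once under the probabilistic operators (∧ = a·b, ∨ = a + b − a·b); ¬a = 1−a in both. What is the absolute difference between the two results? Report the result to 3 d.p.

Under bounded:
  ~δ = 1 − 0.59 = 0.41
  γ | ~δ = min(1, a+b) on (0.92, 0.41) = 1.00
  ~(γ | ~δ) = 1 − 1.00 = 0.00
  γ & δ = max(0, a+b−1) on (0.92, 0.59) = 0.51
  β & (γ & δ) = max(0, a+b−1) on (0.86, 0.51) = 0.37
  ~(γ | ~δ) & (β & (γ & δ)) = max(0, a+b−1) on (0.00, 0.37) = 0.00
  → value = 0.0000
Under probabilistic:
  ~δ = 1 − 0.5900 = 0.4100
  γ | ~δ = a + b − a·b on (0.9200, 0.4100) = 0.9528
  ~(γ | ~δ) = 1 − 0.9528 = 0.0472
  γ & δ = a·b on (0.9200, 0.5900) = 0.5428
  β & (γ & δ) = a·b on (0.8600, 0.5428) = 0.4668
  ~(γ | ~δ) & (β & (γ & δ)) = a·b on (0.0472, 0.4668) = 0.0220
  → value = 0.0220
|0.0000 − 0.0220| = 0.022

0.022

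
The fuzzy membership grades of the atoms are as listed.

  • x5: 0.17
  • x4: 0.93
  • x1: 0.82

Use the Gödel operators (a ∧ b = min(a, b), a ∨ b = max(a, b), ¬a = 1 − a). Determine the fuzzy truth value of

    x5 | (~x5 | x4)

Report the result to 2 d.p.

~x5 = 1 − 0.17 = 0.83
~x5 | x4 = max(a, b) on (0.83, 0.93) = 0.93
x5 | (~x5 | x4) = max(a, b) on (0.17, 0.93) = 0.93

0.93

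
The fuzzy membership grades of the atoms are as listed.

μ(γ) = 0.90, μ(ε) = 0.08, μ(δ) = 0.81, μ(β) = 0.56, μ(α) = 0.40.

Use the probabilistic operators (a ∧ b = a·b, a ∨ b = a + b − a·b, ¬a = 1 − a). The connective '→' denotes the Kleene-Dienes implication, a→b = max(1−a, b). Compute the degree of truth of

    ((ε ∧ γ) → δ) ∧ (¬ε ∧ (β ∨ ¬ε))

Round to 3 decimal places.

ε ∧ γ = a·b on (0.0800, 0.9000) = 0.0720
(ε ∧ γ) → δ  [Kleene-Dienes: max(1−a, b)] with a=0.0720, b=0.8100 → 0.9280
¬ε = 1 − 0.0800 = 0.9200
¬ε = 1 − 0.0800 = 0.9200
β ∨ ¬ε = a + b − a·b on (0.5600, 0.9200) = 0.9648
¬ε ∧ (β ∨ ¬ε) = a·b on (0.9200, 0.9648) = 0.8876
((ε ∧ γ) → δ) ∧ (¬ε ∧ (β ∨ ¬ε)) = a·b on (0.9280, 0.8876) = 0.8237

0.824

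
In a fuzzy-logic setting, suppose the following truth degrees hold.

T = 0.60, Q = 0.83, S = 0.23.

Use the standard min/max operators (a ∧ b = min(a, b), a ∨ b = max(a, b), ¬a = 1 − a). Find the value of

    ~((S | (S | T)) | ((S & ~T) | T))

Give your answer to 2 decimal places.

0.40

S | T = max(a, b) on (0.23, 0.60) = 0.60
S | (S | T) = max(a, b) on (0.23, 0.60) = 0.60
~T = 1 − 0.60 = 0.40
S & ~T = min(a, b) on (0.23, 0.40) = 0.23
(S & ~T) | T = max(a, b) on (0.23, 0.60) = 0.60
(S | (S | T)) | ((S & ~T) | T) = max(a, b) on (0.60, 0.60) = 0.60
~((S | (S | T)) | ((S & ~T) | T)) = 1 − 0.60 = 0.40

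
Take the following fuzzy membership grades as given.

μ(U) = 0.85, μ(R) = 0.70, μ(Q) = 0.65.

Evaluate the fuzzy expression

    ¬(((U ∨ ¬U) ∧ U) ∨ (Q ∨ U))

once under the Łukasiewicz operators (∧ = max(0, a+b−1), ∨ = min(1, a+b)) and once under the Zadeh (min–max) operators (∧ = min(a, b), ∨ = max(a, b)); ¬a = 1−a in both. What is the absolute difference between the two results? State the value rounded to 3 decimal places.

0.150

Under Łukasiewicz:
  ¬U = 1 − 0.85 = 0.15
  U ∨ ¬U = min(1, a+b) on (0.85, 0.15) = 1.00
  (U ∨ ¬U) ∧ U = max(0, a+b−1) on (1.00, 0.85) = 0.85
  Q ∨ U = min(1, a+b) on (0.65, 0.85) = 1.00
  ((U ∨ ¬U) ∧ U) ∨ (Q ∨ U) = min(1, a+b) on (0.85, 1.00) = 1.00
  ¬(((U ∨ ¬U) ∧ U) ∨ (Q ∨ U)) = 1 − 1.00 = 0.00
  → value = 0.0000
Under Zadeh (min–max):
  ¬U = 1 − 0.85 = 0.15
  U ∨ ¬U = max(a, b) on (0.85, 0.15) = 0.85
  (U ∨ ¬U) ∧ U = min(a, b) on (0.85, 0.85) = 0.85
  Q ∨ U = max(a, b) on (0.65, 0.85) = 0.85
  ((U ∨ ¬U) ∧ U) ∨ (Q ∨ U) = max(a, b) on (0.85, 0.85) = 0.85
  ¬(((U ∨ ¬U) ∧ U) ∨ (Q ∨ U)) = 1 − 0.85 = 0.15
  → value = 0.1500
|0.0000 − 0.1500| = 0.150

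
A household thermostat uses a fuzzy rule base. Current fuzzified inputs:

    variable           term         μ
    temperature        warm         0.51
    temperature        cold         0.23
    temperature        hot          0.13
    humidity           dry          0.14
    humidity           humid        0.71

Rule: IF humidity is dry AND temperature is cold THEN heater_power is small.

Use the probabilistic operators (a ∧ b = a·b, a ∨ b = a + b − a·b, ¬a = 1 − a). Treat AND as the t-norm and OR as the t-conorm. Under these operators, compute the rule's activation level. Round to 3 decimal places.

0.032

firing strength: dry=0.14, cold=0.23; AND[a·b] → w = 0.0322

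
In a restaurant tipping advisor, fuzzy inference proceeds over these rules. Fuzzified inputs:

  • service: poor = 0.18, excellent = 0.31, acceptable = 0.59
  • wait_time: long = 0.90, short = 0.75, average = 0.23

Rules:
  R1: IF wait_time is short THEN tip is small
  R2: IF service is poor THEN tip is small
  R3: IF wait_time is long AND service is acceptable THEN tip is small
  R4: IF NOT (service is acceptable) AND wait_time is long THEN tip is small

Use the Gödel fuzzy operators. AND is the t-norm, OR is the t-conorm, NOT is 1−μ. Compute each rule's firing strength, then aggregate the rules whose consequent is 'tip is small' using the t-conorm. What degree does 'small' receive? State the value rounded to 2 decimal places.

R1: short=0.75 → w = 0.75
R2: poor=0.18 → w = 0.18
R3: long=0.90, acceptable=0.59; AND[min(a, b)] → w = 0.59
R4: ¬acceptable=1−0.59=0.41, long=0.90; AND[min(a, b)] → w = 0.41
Rules with consequent 'small': {R1, R2, R3, R4} → strengths 0.75, 0.18, 0.59, 0.41
Aggregate via t-conorm [max(a, b)]: 0.75

0.75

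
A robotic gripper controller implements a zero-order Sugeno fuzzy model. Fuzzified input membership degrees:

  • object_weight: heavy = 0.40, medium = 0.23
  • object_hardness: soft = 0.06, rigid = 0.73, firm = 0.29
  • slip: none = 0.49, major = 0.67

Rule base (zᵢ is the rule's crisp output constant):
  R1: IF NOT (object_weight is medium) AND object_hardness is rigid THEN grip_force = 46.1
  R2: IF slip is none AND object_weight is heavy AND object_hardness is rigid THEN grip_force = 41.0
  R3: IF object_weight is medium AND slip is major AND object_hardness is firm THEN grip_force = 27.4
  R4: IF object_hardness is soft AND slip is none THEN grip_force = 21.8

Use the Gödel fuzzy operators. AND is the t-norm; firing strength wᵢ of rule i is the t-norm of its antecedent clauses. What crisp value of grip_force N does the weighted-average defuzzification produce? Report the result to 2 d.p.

40.61

R1 (z=46.1): ¬medium=1−0.23=0.77, rigid=0.73; AND[min(a, b)] → w = 0.73
R2 (z=41.0): none=0.49, heavy=0.40, rigid=0.73; AND[min(a, b)] → w = 0.40
R3 (z=27.4): medium=0.23, major=0.67, firm=0.29; AND[min(a, b)] → w = 0.23
R4 (z=21.8): soft=0.06, none=0.49; AND[min(a, b)] → w = 0.06
Weighted average = (0.73·46.1 + 0.40·41.0 + 0.23·27.4 + 0.06·21.8) / (0.73 + 0.40 + 0.23 + 0.06)
  = 57.6630 / 1.4200 = 40.61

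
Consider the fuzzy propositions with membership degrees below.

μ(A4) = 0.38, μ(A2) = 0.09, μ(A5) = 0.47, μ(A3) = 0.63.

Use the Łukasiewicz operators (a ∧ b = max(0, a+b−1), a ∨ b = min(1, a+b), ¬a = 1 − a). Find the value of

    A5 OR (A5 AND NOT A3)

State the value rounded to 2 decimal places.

NOT A3 = 1 − 0.63 = 0.37
A5 AND NOT A3 = max(0, a+b−1) on (0.47, 0.37) = 0.00
A5 OR (A5 AND NOT A3) = min(1, a+b) on (0.47, 0.00) = 0.47

0.47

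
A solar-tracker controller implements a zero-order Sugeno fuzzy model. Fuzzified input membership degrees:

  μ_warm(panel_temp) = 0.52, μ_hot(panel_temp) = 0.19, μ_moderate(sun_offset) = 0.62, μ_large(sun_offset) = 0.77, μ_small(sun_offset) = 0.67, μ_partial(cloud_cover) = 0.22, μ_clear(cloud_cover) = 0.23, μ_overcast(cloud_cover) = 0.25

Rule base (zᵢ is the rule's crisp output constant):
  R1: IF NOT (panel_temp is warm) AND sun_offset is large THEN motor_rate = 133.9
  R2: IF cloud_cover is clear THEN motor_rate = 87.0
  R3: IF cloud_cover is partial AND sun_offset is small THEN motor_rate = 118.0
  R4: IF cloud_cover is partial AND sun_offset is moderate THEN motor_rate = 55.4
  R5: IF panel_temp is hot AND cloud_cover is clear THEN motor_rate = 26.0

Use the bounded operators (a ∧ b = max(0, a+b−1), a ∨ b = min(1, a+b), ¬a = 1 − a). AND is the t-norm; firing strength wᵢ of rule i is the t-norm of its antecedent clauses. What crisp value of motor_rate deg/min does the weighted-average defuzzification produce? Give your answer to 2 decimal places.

R1 (z=133.9): ¬warm=1−0.52=0.48, large=0.77; AND[max(0, a+b−1)] → w = 0.25
R2 (z=87.0): clear=0.23 → w = 0.23
R3 (z=118.0): partial=0.22, small=0.67; AND[max(0, a+b−1)] → w = 0.00
R4 (z=55.4): partial=0.22, moderate=0.62; AND[max(0, a+b−1)] → w = 0.00
R5 (z=26.0): hot=0.19, clear=0.23; AND[max(0, a+b−1)] → w = 0.00
Weighted average = (0.25·133.9 + 0.23·87.0 + 0.00·118.0 + 0.00·55.4 + 0.00·26.0) / (0.25 + 0.23 + 0.00 + 0.00 + 0.00)
  = 53.4850 / 0.4800 = 111.43

111.43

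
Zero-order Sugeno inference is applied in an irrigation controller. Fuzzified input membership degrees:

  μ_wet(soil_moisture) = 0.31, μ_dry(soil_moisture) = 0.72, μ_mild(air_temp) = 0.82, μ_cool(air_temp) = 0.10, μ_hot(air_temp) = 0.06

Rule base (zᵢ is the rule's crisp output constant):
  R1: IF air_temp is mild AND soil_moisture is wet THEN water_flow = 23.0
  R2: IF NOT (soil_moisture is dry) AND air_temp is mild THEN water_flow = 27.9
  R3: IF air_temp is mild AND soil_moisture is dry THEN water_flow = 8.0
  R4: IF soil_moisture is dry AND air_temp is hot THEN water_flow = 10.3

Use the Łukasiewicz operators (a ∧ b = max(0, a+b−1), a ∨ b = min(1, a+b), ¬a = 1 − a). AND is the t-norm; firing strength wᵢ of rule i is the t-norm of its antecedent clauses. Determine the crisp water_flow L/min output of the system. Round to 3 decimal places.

13.117

R1 (z=23.0): mild=0.82, wet=0.31; AND[max(0, a+b−1)] → w = 0.13
R2 (z=27.9): ¬dry=1−0.72=0.28, mild=0.82; AND[max(0, a+b−1)] → w = 0.10
R3 (z=8.0): mild=0.82, dry=0.72; AND[max(0, a+b−1)] → w = 0.54
R4 (z=10.3): dry=0.72, hot=0.06; AND[max(0, a+b−1)] → w = 0.00
Weighted average = (0.13·23.0 + 0.10·27.9 + 0.54·8.0 + 0.00·10.3) / (0.13 + 0.10 + 0.54 + 0.00)
  = 10.1000 / 0.7700 = 13.117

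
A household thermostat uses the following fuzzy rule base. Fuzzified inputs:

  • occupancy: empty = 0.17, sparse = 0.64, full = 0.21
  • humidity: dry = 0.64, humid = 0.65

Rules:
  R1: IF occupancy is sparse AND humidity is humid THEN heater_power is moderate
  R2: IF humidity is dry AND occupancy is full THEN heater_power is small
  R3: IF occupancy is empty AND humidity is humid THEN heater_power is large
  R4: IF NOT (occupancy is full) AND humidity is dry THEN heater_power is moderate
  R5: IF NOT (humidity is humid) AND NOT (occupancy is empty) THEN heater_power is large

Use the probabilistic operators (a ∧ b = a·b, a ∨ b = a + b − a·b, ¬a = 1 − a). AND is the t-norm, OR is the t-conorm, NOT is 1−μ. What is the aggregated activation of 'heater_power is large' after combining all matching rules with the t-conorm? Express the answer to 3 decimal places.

0.369

R1: sparse=0.64, humid=0.65; AND[a·b] → w = 0.4160
R2: dry=0.64, full=0.21; AND[a·b] → w = 0.1344
R3: empty=0.17, humid=0.65; AND[a·b] → w = 0.1105
R4: ¬full=1−0.21=0.79, dry=0.64; AND[a·b] → w = 0.5056
R5: ¬humid=1−0.65=0.35, ¬empty=1−0.17=0.83; AND[a·b] → w = 0.2905
Rules with consequent 'large': {R3, R5} → strengths 0.1105, 0.2905
Aggregate via t-conorm [a + b − a·b]: 0.3689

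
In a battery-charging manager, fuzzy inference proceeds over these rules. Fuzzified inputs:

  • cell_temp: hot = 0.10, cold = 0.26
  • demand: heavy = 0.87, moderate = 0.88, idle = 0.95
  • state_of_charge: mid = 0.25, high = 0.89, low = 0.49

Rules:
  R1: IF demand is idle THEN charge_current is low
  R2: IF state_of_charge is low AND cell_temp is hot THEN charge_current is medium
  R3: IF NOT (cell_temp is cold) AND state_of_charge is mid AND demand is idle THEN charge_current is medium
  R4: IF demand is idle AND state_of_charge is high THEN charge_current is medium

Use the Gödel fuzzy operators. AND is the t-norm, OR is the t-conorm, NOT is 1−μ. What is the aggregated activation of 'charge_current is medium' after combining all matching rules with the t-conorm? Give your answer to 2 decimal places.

0.89

R1: idle=0.95 → w = 0.95
R2: low=0.49, hot=0.10; AND[min(a, b)] → w = 0.10
R3: ¬cold=1−0.26=0.74, mid=0.25, idle=0.95; AND[min(a, b)] → w = 0.25
R4: idle=0.95, high=0.89; AND[min(a, b)] → w = 0.89
Rules with consequent 'medium': {R2, R3, R4} → strengths 0.10, 0.25, 0.89
Aggregate via t-conorm [max(a, b)]: 0.89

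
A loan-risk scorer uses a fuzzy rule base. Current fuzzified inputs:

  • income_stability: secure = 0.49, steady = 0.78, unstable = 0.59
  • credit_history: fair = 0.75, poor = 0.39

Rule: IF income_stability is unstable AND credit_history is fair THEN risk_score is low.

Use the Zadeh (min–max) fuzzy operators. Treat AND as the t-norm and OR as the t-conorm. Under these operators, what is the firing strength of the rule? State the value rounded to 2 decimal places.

0.59

firing strength: unstable=0.59, fair=0.75; AND[min(a, b)] → w = 0.59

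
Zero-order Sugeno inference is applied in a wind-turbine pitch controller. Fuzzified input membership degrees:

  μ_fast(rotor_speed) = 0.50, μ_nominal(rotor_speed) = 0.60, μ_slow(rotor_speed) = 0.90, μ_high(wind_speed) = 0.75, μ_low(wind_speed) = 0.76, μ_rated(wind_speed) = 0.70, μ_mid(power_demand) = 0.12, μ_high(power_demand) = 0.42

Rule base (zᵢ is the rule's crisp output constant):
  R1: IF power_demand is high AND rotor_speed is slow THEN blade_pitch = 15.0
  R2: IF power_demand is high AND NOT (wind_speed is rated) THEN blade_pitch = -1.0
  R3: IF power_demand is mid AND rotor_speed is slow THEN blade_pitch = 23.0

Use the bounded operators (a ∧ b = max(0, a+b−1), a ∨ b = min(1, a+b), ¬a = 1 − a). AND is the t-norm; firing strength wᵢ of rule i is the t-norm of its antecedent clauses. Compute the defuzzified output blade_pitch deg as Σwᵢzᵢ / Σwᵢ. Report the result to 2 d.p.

15.47

R1 (z=15.0): high=0.42, slow=0.90; AND[max(0, a+b−1)] → w = 0.32
R2 (z=-1.0): high=0.42, ¬rated=1−0.70=0.30; AND[max(0, a+b−1)] → w = 0.00
R3 (z=23.0): mid=0.12, slow=0.90; AND[max(0, a+b−1)] → w = 0.02
Weighted average = (0.32·15.0 + 0.00·-1.0 + 0.02·23.0) / (0.32 + 0.00 + 0.02)
  = 5.2600 / 0.3400 = 15.47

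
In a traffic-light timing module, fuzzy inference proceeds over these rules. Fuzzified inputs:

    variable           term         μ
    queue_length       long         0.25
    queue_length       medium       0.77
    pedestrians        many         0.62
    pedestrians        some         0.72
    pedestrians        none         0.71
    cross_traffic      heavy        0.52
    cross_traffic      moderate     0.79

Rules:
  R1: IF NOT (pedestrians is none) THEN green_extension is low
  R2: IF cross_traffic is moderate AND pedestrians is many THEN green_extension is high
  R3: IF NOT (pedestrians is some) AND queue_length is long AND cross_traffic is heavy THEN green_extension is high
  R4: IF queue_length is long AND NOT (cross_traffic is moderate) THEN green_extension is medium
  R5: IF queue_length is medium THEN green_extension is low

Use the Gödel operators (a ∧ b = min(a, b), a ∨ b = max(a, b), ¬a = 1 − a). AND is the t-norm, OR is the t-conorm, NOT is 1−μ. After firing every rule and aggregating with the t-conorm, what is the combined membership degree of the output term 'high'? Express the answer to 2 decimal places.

R1: ¬none=1−0.71=0.29 → w = 0.29
R2: moderate=0.79, many=0.62; AND[min(a, b)] → w = 0.62
R3: ¬some=1−0.72=0.28, long=0.25, heavy=0.52; AND[min(a, b)] → w = 0.25
R4: long=0.25, ¬moderate=1−0.79=0.21; AND[min(a, b)] → w = 0.21
R5: medium=0.77 → w = 0.77
Rules with consequent 'high': {R2, R3} → strengths 0.62, 0.25
Aggregate via t-conorm [max(a, b)]: 0.62

0.62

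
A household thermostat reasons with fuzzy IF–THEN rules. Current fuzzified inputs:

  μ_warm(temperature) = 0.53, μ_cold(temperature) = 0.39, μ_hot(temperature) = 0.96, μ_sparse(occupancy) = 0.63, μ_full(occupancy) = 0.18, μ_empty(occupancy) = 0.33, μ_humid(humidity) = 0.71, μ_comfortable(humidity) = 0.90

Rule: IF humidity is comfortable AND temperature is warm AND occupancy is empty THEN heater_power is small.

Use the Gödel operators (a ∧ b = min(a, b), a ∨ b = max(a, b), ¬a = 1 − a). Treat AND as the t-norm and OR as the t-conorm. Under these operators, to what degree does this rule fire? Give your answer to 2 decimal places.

firing strength: comfortable=0.90, warm=0.53, empty=0.33; AND[min(a, b)] → w = 0.33

0.33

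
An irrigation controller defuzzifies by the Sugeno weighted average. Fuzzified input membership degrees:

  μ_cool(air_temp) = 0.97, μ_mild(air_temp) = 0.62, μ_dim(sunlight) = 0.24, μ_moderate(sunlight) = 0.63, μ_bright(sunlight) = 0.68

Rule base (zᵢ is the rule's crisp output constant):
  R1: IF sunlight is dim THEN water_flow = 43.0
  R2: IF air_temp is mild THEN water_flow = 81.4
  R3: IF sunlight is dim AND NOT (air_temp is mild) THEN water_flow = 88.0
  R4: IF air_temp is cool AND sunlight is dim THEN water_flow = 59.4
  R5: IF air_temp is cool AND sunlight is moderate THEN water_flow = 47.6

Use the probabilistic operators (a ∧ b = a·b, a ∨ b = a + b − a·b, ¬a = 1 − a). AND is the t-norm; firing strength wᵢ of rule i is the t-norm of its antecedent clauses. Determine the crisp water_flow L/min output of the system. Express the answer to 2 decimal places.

62.24

R1 (z=43.0): dim=0.24 → w = 0.2400
R2 (z=81.4): mild=0.62 → w = 0.6200
R3 (z=88.0): dim=0.24, ¬mild=1−0.62=0.38; AND[a·b] → w = 0.0912
R4 (z=59.4): cool=0.97, dim=0.24; AND[a·b] → w = 0.2328
R5 (z=47.6): cool=0.97, moderate=0.63; AND[a·b] → w = 0.6111
Weighted average = (0.2400·43.0 + 0.6200·81.4 + 0.0912·88.0 + 0.2328·59.4 + 0.6111·47.6) / (0.2400 + 0.6200 + 0.0912 + 0.2328 + 0.6111)
  = 111.7303 / 1.7951 = 62.24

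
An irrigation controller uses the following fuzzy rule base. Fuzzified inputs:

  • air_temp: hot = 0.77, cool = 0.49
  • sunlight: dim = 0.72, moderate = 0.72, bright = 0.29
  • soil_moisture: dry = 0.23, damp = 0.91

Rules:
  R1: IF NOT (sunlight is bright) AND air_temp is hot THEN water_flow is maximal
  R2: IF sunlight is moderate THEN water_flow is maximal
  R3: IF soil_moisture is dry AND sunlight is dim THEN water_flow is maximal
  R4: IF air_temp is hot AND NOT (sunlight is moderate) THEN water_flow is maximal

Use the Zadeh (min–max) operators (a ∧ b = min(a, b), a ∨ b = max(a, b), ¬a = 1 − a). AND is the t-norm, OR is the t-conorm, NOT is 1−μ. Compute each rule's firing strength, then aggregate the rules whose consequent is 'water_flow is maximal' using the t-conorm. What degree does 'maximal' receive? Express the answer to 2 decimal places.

R1: ¬bright=1−0.29=0.71, hot=0.77; AND[min(a, b)] → w = 0.71
R2: moderate=0.72 → w = 0.72
R3: dry=0.23, dim=0.72; AND[min(a, b)] → w = 0.23
R4: hot=0.77, ¬moderate=1−0.72=0.28; AND[min(a, b)] → w = 0.28
Rules with consequent 'maximal': {R1, R2, R3, R4} → strengths 0.71, 0.72, 0.23, 0.28
Aggregate via t-conorm [max(a, b)]: 0.72

0.72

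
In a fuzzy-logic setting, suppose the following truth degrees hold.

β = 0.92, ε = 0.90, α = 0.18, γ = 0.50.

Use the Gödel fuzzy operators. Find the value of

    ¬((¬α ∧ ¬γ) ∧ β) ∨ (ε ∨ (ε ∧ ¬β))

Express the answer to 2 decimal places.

0.90

¬α = 1 − 0.18 = 0.82
¬γ = 1 − 0.50 = 0.50
¬α ∧ ¬γ = min(a, b) on (0.82, 0.50) = 0.50
(¬α ∧ ¬γ) ∧ β = min(a, b) on (0.50, 0.92) = 0.50
¬((¬α ∧ ¬γ) ∧ β) = 1 − 0.50 = 0.50
¬β = 1 − 0.92 = 0.08
ε ∧ ¬β = min(a, b) on (0.90, 0.08) = 0.08
ε ∨ (ε ∧ ¬β) = max(a, b) on (0.90, 0.08) = 0.90
¬((¬α ∧ ¬γ) ∧ β) ∨ (ε ∨ (ε ∧ ¬β)) = max(a, b) on (0.50, 0.90) = 0.90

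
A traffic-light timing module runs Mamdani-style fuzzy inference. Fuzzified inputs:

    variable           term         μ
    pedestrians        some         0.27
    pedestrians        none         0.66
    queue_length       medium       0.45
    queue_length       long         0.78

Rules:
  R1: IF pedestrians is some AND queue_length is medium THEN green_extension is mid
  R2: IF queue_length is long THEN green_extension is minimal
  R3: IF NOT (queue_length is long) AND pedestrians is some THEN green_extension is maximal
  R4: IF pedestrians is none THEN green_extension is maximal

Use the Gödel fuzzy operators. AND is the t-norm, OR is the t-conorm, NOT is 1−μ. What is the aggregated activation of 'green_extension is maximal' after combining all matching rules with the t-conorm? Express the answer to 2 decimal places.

0.66

R1: some=0.27, medium=0.45; AND[min(a, b)] → w = 0.27
R2: long=0.78 → w = 0.78
R3: ¬long=1−0.78=0.22, some=0.27; AND[min(a, b)] → w = 0.22
R4: none=0.66 → w = 0.66
Rules with consequent 'maximal': {R3, R4} → strengths 0.22, 0.66
Aggregate via t-conorm [max(a, b)]: 0.66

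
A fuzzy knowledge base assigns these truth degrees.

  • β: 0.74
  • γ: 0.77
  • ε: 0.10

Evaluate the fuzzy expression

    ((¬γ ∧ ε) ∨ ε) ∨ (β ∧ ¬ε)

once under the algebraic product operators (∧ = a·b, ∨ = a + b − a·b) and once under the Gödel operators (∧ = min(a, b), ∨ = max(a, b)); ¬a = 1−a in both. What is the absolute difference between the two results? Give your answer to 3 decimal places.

0.034

Under algebraic product:
  ¬γ = 1 − 0.7700 = 0.2300
  ¬γ ∧ ε = a·b on (0.2300, 0.1000) = 0.0230
  (¬γ ∧ ε) ∨ ε = a + b − a·b on (0.0230, 0.1000) = 0.1207
  ¬ε = 1 − 0.1000 = 0.9000
  β ∧ ¬ε = a·b on (0.7400, 0.9000) = 0.6660
  ((¬γ ∧ ε) ∨ ε) ∨ (β ∧ ¬ε) = a + b − a·b on (0.1207, 0.6660) = 0.7063
  → value = 0.7063
Under Gödel:
  ¬γ = 1 − 0.77 = 0.23
  ¬γ ∧ ε = min(a, b) on (0.23, 0.10) = 0.10
  (¬γ ∧ ε) ∨ ε = max(a, b) on (0.10, 0.10) = 0.10
  ¬ε = 1 − 0.10 = 0.90
  β ∧ ¬ε = min(a, b) on (0.74, 0.90) = 0.74
  ((¬γ ∧ ε) ∨ ε) ∨ (β ∧ ¬ε) = max(a, b) on (0.10, 0.74) = 0.74
  → value = 0.7400
|0.7063 − 0.7400| = 0.034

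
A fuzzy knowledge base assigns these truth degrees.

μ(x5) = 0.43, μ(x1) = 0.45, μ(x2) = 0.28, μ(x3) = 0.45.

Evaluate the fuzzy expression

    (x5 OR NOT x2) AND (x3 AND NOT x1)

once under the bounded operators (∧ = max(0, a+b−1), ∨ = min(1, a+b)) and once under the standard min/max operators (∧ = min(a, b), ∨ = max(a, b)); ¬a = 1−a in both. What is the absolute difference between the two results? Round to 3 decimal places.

Under bounded:
  NOT x2 = 1 − 0.28 = 0.72
  x5 OR NOT x2 = min(1, a+b) on (0.43, 0.72) = 1.00
  NOT x1 = 1 − 0.45 = 0.55
  x3 AND NOT x1 = max(0, a+b−1) on (0.45, 0.55) = 0.00
  (x5 OR NOT x2) AND (x3 AND NOT x1) = max(0, a+b−1) on (1.00, 0.00) = 0.00
  → value = 0.0000
Under standard min/max:
  NOT x2 = 1 − 0.28 = 0.72
  x5 OR NOT x2 = max(a, b) on (0.43, 0.72) = 0.72
  NOT x1 = 1 − 0.45 = 0.55
  x3 AND NOT x1 = min(a, b) on (0.45, 0.55) = 0.45
  (x5 OR NOT x2) AND (x3 AND NOT x1) = min(a, b) on (0.72, 0.45) = 0.45
  → value = 0.4500
|0.0000 − 0.4500| = 0.450

0.450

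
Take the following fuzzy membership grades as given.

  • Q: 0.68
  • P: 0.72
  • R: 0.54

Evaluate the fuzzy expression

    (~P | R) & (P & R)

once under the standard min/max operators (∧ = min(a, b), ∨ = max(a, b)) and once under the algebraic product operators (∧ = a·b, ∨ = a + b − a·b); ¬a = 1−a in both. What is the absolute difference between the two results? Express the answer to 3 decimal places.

0.280

Under standard min/max:
  ~P = 1 − 0.72 = 0.28
  ~P | R = max(a, b) on (0.28, 0.54) = 0.54
  P & R = min(a, b) on (0.72, 0.54) = 0.54
  (~P | R) & (P & R) = min(a, b) on (0.54, 0.54) = 0.54
  → value = 0.5400
Under algebraic product:
  ~P = 1 − 0.7200 = 0.2800
  ~P | R = a + b − a·b on (0.2800, 0.5400) = 0.6688
  P & R = a·b on (0.7200, 0.5400) = 0.3888
  (~P | R) & (P & R) = a·b on (0.6688, 0.3888) = 0.2600
  → value = 0.2600
|0.5400 − 0.2600| = 0.280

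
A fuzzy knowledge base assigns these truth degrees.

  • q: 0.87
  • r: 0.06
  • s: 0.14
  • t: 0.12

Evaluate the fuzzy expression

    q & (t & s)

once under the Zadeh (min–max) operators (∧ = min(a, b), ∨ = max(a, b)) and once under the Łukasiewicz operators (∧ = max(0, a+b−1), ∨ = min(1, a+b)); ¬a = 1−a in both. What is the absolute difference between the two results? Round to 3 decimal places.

Under Zadeh (min–max):
  t & s = min(a, b) on (0.12, 0.14) = 0.12
  q & (t & s) = min(a, b) on (0.87, 0.12) = 0.12
  → value = 0.1200
Under Łukasiewicz:
  t & s = max(0, a+b−1) on (0.12, 0.14) = 0.00
  q & (t & s) = max(0, a+b−1) on (0.87, 0.00) = 0.00
  → value = 0.0000
|0.1200 − 0.0000| = 0.120

0.120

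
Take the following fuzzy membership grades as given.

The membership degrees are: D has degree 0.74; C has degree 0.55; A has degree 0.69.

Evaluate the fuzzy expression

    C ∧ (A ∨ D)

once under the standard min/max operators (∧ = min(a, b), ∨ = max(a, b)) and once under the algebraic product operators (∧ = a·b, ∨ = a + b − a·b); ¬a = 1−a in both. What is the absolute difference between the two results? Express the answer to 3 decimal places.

0.044

Under standard min/max:
  A ∨ D = max(a, b) on (0.69, 0.74) = 0.74
  C ∧ (A ∨ D) = min(a, b) on (0.55, 0.74) = 0.55
  → value = 0.5500
Under algebraic product:
  A ∨ D = a + b − a·b on (0.6900, 0.7400) = 0.9194
  C ∧ (A ∨ D) = a·b on (0.5500, 0.9194) = 0.5057
  → value = 0.5057
|0.5500 − 0.5057| = 0.044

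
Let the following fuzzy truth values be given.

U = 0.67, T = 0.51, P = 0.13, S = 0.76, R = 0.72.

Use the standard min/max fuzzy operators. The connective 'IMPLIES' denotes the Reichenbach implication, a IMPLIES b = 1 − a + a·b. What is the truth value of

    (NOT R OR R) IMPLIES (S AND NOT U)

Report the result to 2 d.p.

NOT R = 1 − 0.72 = 0.28
NOT R OR R = max(a, b) on (0.28, 0.72) = 0.72
NOT U = 1 − 0.67 = 0.33
S AND NOT U = min(a, b) on (0.76, 0.33) = 0.33
(NOT R OR R) IMPLIES (S AND NOT U)  [Reichenbach: 1 − a + a·b] with a=0.72, b=0.33 → 0.52

0.52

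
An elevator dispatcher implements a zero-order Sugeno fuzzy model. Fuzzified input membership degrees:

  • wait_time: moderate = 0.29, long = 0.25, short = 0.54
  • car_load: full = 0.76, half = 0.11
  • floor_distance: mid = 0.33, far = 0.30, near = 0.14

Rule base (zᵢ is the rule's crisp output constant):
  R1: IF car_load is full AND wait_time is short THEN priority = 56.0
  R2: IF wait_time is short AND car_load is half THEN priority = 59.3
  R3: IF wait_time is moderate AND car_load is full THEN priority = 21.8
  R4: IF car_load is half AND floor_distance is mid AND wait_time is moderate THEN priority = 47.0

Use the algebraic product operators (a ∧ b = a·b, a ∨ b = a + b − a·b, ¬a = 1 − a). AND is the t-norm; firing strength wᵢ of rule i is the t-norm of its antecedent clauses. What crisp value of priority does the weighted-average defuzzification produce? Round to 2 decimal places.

45.39

R1 (z=56.0): full=0.76, short=0.54; AND[a·b] → w = 0.4104
R2 (z=59.3): short=0.54, half=0.11; AND[a·b] → w = 0.0594
R3 (z=21.8): moderate=0.29, full=0.76; AND[a·b] → w = 0.2204
R4 (z=47.0): half=0.11, mid=0.33, moderate=0.29; AND[a·b] → w = 0.0105
Weighted average = (0.4104·56.0 + 0.0594·59.3 + 0.2204·21.8 + 0.0105·47.0) / (0.4104 + 0.0594 + 0.2204 + 0.0105)
  = 31.8043 / 0.7007 = 45.39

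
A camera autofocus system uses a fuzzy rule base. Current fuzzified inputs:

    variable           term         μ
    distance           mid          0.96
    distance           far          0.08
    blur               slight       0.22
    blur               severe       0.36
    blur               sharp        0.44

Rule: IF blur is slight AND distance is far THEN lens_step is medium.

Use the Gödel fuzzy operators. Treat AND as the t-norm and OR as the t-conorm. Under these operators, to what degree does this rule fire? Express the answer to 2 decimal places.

0.08

firing strength: slight=0.22, far=0.08; AND[min(a, b)] → w = 0.08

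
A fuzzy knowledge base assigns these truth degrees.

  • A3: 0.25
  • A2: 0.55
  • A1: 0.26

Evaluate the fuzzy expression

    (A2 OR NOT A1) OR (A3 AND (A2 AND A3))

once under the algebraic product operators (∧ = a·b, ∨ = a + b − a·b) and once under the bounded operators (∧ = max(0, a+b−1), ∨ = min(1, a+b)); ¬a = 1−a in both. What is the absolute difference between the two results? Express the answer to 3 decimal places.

0.113

Under algebraic product:
  NOT A1 = 1 − 0.2600 = 0.7400
  A2 OR NOT A1 = a + b − a·b on (0.5500, 0.7400) = 0.8830
  A2 AND A3 = a·b on (0.5500, 0.2500) = 0.1375
  A3 AND (A2 AND A3) = a·b on (0.2500, 0.1375) = 0.0344
  (A2 OR NOT A1) OR (A3 AND (A2 AND A3)) = a + b − a·b on (0.8830, 0.0344) = 0.8870
  → value = 0.8870
Under bounded:
  NOT A1 = 1 − 0.26 = 0.74
  A2 OR NOT A1 = min(1, a+b) on (0.55, 0.74) = 1.00
  A2 AND A3 = max(0, a+b−1) on (0.55, 0.25) = 0.00
  A3 AND (A2 AND A3) = max(0, a+b−1) on (0.25, 0.00) = 0.00
  (A2 OR NOT A1) OR (A3 AND (A2 AND A3)) = min(1, a+b) on (1.00, 0.00) = 1.00
  → value = 1.0000
|0.8870 − 1.0000| = 0.113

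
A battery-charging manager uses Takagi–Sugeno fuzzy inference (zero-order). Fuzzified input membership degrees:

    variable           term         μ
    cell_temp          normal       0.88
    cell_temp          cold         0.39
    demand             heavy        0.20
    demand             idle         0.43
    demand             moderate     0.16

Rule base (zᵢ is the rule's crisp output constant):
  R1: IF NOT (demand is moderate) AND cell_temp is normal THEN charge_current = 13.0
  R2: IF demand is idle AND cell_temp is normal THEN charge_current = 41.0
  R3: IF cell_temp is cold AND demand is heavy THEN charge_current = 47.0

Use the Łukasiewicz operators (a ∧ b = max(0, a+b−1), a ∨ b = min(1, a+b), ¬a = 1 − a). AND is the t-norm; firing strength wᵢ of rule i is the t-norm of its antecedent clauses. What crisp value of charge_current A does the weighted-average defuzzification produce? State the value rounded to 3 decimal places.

R1 (z=13.0): ¬moderate=1−0.16=0.84, normal=0.88; AND[max(0, a+b−1)] → w = 0.72
R2 (z=41.0): idle=0.43, normal=0.88; AND[max(0, a+b−1)] → w = 0.31
R3 (z=47.0): cold=0.39, heavy=0.20; AND[max(0, a+b−1)] → w = 0.00
Weighted average = (0.72·13.0 + 0.31·41.0 + 0.00·47.0) / (0.72 + 0.31 + 0.00)
  = 22.0700 / 1.0300 = 21.427

21.427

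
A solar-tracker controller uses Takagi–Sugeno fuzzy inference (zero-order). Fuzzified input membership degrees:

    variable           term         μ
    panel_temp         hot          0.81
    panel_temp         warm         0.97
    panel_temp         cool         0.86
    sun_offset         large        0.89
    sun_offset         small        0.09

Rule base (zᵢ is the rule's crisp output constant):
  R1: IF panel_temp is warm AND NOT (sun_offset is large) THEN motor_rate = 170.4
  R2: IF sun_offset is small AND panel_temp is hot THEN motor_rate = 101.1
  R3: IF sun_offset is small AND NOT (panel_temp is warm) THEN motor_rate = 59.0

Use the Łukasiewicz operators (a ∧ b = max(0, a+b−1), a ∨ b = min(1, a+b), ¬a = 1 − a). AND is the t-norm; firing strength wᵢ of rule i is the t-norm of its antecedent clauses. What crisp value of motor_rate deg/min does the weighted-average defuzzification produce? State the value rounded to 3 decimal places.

170.400

R1 (z=170.4): warm=0.97, ¬large=1−0.89=0.11; AND[max(0, a+b−1)] → w = 0.08
R2 (z=101.1): small=0.09, hot=0.81; AND[max(0, a+b−1)] → w = 0.00
R3 (z=59.0): small=0.09, ¬warm=1−0.97=0.03; AND[max(0, a+b−1)] → w = 0.00
Weighted average = (0.08·170.4 + 0.00·101.1 + 0.00·59.0) / (0.08 + 0.00 + 0.00)
  = 13.6320 / 0.0800 = 170.400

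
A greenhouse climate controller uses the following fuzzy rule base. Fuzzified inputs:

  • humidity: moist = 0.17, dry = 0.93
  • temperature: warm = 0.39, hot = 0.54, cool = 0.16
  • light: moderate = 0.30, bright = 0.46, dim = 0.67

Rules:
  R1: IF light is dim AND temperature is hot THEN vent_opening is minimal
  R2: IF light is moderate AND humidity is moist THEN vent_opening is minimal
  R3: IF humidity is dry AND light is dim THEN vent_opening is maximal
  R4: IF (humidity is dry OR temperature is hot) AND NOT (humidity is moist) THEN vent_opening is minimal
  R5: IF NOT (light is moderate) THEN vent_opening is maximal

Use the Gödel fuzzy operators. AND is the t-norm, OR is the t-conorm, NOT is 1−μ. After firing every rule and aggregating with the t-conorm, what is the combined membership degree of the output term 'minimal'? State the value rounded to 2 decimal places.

0.83

R1: dim=0.67, hot=0.54; AND[min(a, b)] → w = 0.54
R2: moderate=0.30, moist=0.17; AND[min(a, b)] → w = 0.17
R3: dry=0.93, dim=0.67; AND[min(a, b)] → w = 0.67
R4: (dry=0.93 OR hot=0.54) = 0.93; AND[min(a, b)] with ¬moist=1−0.17=0.83 → w = 0.83
R5: ¬moderate=1−0.30=0.70 → w = 0.70
Rules with consequent 'minimal': {R1, R2, R4} → strengths 0.54, 0.17, 0.83
Aggregate via t-conorm [max(a, b)]: 0.83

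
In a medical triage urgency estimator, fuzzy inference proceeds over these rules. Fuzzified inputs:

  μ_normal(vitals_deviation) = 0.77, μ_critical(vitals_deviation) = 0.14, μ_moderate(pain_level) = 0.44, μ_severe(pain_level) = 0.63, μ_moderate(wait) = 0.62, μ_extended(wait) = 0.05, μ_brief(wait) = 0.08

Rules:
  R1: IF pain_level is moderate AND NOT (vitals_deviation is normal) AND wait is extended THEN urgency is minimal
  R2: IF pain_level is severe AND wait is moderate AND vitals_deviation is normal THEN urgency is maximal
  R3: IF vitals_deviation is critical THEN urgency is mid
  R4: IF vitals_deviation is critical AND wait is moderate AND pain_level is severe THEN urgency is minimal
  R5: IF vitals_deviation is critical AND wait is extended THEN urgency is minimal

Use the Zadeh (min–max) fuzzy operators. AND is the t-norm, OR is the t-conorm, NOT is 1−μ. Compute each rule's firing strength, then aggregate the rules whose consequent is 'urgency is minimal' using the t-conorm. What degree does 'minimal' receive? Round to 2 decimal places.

0.14

R1: moderate=0.44, ¬normal=1−0.77=0.23, extended=0.05; AND[min(a, b)] → w = 0.05
R2: severe=0.63, moderate=0.62, normal=0.77; AND[min(a, b)] → w = 0.62
R3: critical=0.14 → w = 0.14
R4: critical=0.14, moderate=0.62, severe=0.63; AND[min(a, b)] → w = 0.14
R5: critical=0.14, extended=0.05; AND[min(a, b)] → w = 0.05
Rules with consequent 'minimal': {R1, R4, R5} → strengths 0.05, 0.14, 0.05
Aggregate via t-conorm [max(a, b)]: 0.14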